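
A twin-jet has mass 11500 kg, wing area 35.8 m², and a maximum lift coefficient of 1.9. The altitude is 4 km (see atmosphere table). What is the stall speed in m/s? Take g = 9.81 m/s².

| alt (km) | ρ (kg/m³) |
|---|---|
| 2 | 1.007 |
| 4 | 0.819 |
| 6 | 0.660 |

At 4 km, from the table: ρ = 0.819 kg/m³.
At stall, lift equals weight: L = W = m·g = 11500 × 9.81 = 1.128×10^5 N.
From L = ½ρV²S·CL,max = W: V_stall = √(2W/(ρSCL,max)) = √(2·1.128×10^5/(0.819·35.8·1.9))
V_stall = √4050 = 63.6 m/s

V_stall = 63.6 m/s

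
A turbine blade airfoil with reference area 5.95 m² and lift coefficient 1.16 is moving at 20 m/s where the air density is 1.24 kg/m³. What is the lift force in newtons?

L = 1710 N

Dynamic pressure q = ½ρv² = ½ × 1.24 × 20² = 248 Pa.
L = q·S·CL = 248 × 5.95 × 1.16 = 1710 N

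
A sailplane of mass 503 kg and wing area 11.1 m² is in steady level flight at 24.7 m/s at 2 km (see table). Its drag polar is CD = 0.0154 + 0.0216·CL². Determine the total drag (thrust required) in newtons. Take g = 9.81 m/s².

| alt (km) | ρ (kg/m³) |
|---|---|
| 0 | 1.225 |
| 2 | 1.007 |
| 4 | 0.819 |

At 2 km, from the table: ρ = 1.007 kg/m³.
Level flight ⇒ L = W = m·g = 503 × 9.81 = 4934.4 N.
Dynamic pressure q = 0.5 × 1.007 × 24.7² = 307.2 Pa.
Required CL = L/(qS) = 4934.4/(307.2·11.1) = 1.447.
CD = 0.0154 + 0.0216 × 1.447² = 0.06064.
D = q·S·CD = 307.2 × 11.1 × 0.06064 = 206.8 N

D = 207 N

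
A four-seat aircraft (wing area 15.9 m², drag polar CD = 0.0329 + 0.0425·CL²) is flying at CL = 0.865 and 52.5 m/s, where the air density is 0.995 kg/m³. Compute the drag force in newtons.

CD = 0.0329 + 0.0425 × 0.865² = 0.0647
D = ½ρv²S·CD = ½ × 0.995 × 52.5² × 15.9 × 0.0647 = 1410 N

D = 1410 N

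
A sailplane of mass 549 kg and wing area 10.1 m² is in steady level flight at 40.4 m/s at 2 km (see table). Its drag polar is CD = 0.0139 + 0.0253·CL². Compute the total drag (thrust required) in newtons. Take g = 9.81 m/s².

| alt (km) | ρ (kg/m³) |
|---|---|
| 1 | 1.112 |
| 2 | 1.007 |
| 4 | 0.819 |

D = 204 N

At 2 km, from the table: ρ = 1.007 kg/m³.
In steady level flight, lift balances weight: W = mg = 549 × 9.81 = 5385.7 N.
Dynamic pressure q = 0.5 × 1.007 × 40.4² = 821.8 Pa.
CL = 2W/(ρv²S) = 2×5385.7/(1.007×40.4²×10.1) = 0.6489.
CD = 0.0139 + 0.0253 × 0.6489² = 0.02455.
D = q·S·CD = 821.8 × 10.1 × 0.02455 = 203.8 N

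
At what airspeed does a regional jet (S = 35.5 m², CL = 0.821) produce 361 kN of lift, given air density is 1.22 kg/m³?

v = 142 m/s

L = ½ρv²S·CL ⇒ v = √(2L/(ρ·S·CL))
v = √(2 × 3.61×10^5 / (1.22 × 35.5 × 0.821)) = √20310 = 142 m/s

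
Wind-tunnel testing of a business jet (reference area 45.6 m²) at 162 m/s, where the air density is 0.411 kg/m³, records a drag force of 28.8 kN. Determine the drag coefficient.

From D = ½ρv²S·CD, rearranging gives CD = 2D/(ρv²S).
CD = 2 × 28800 / (0.411 × 162² × 45.6) = 0.117

CD = 0.117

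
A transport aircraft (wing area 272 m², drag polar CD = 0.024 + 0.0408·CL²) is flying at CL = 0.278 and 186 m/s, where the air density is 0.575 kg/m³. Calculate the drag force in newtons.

CD = 0.024 + 0.0408 × 0.278² = 0.02715
D = ½ρv²S·CD = ½ × 0.575 × 186² × 272 × 0.02715 = 73500 N

D = 73500 N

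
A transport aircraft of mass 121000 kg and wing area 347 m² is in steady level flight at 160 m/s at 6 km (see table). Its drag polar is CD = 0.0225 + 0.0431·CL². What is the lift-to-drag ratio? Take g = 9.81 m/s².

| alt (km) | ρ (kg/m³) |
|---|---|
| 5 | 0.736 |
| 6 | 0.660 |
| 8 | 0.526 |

L/D = 13.7

At 6 km, from the table: ρ = 0.660 kg/m³.
In steady level flight, lift balances weight: W = mg = 121000 × 9.81 = 1.187×10^6 N.
q = ½ρv² = ½ × 0.66 × 160² = 8448 Pa.
Required CL = L/(qS) = 1.187×10^6/(8448·347) = 0.4049.
CD = 0.0225 + 0.0431 × 0.4049² = 0.02957.
L/D = CL/CD = 0.4049 / 0.02957 = 13.7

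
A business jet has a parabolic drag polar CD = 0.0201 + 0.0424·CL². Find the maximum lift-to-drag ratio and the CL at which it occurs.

(L/D)max = 17.1, at CL = 0.689

For CD = CD0 + K·CL², (L/D)max occurs at CL* = √(CD0/K) and equals 1/(2√(K·CD0)).
(L/D)max = 1/(2√(0.0424 × 0.0201)) = 1/(2 × 0.02919) = 17.1
CL* = √(0.0201/0.0424) = 0.689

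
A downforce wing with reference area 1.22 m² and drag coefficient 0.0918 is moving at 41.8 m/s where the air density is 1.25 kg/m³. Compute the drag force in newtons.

D = 122 N

Dynamic pressure q = ½ρv² = ½ × 1.25 × 41.8² = 1092 Pa.
D = q·S·CD = 1092 × 1.22 × 0.0918 = 122 N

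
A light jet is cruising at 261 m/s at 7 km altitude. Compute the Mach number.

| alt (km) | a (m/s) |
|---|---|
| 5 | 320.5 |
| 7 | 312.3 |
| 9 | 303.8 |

At 7 km, from the table: a = 312.3 m/s.
M = v/a = 261 / 312.3 = 0.836

M = 0.836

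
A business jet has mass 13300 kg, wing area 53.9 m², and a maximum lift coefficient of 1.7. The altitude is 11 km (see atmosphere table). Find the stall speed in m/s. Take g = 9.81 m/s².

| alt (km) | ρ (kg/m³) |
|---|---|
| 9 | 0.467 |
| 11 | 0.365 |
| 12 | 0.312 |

At 11 km, from the table: ρ = 0.365 kg/m³.
Stall occurs when L = W at CL,max. W = mg = 13300 × 9.81 = 1.305×10^5 N.
From L = ½ρV²S·CL,max = W: V_stall = √(2W/(ρSCL,max)) = √(2·1.305×10^5/(0.365·53.9·1.7))
V_stall = √7802 = 88.3 m/s

V_stall = 88.3 m/s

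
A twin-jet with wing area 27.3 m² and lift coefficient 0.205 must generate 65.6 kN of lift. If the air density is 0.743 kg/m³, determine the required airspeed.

v = 178 m/s

L = ½ρv²S·CL ⇒ v = √(2L/(ρ·S·CL))
v = √(2 × 65600 / (0.743 × 27.3 × 0.205)) = √31550 = 178 m/s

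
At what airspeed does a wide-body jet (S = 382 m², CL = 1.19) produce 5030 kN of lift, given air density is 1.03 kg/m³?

L = ½ρv²S·CL ⇒ v = √(2L/(ρ·S·CL))
v = √(2 × 5.03×10^6 / (1.03 × 382 × 1.19)) = √21490 = 147 m/s

v = 147 m/s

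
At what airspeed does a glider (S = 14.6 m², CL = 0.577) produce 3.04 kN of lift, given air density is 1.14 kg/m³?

v = 25.2 m/s

L = ½ρv²S·CL ⇒ v = √(2L/(ρ·S·CL))
v = √(2 × 3040 / (1.14 × 14.6 × 0.577)) = √633.1 = 25.2 m/s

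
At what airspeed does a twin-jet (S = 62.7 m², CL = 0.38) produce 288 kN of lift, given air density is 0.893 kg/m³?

v = 165 m/s

L = ½ρv²S·CL ⇒ v = √(2L/(ρ·S·CL))
v = √(2 × 2.88×10^5 / (0.893 × 62.7 × 0.38)) = √27070 = 165 m/s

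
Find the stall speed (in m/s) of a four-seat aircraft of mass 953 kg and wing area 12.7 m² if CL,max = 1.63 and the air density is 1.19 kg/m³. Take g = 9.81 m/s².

At stall, lift equals weight: L = W = m·g = 953 × 9.81 = 9349 N.
From L = ½ρV²S·CL,max = W: V_stall = √(2W/(ρSCL,max)) = √(2·9349/(1.19·12.7·1.63))
V_stall = √759 = 27.6 m/s

V_stall = 27.6 m/s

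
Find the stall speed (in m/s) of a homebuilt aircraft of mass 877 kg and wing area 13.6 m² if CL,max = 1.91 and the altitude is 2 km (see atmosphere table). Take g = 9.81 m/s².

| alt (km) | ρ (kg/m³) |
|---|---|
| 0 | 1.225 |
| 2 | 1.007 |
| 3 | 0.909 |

V_stall = 25.6 m/s

At 2 km, from the table: ρ = 1.007 kg/m³.
Weight W = mg = 877 × 9.81 = 8603 N.
V_stall = √(2W/(ρ·S·CL,max)) = √(2 × 8603 / (1.007 × 13.6 × 1.91))
V_stall = √657.8 = 25.6 m/s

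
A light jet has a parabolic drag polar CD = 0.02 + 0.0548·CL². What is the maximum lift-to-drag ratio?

For CD = CD0 + K·CL², (L/D)max occurs at CL* = √(CD0/K) and equals 1/(2√(K·CD0)).
(L/D)max = 1/(2√(0.0548 × 0.02)) = 1/(2 × 0.03311) = 15.1

(L/D)max = 15.1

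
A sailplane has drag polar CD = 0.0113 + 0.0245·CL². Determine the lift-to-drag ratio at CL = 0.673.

CD = 0.0113 + 0.0245 × 0.673² = 0.0224
L/D = CL/CD = 0.673 / 0.0224 = 30

L/D = 30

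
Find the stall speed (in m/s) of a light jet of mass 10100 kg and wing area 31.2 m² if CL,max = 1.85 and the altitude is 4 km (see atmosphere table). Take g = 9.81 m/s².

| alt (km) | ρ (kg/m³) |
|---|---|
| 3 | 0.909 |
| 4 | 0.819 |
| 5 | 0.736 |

At 4 km, from the table: ρ = 0.819 kg/m³.
Stall occurs when L = W at CL,max. W = mg = 10100 × 9.81 = 99080 N.
From L = ½ρV²S·CL,max = W: V_stall = √(2W/(ρSCL,max)) = √(2·99080/(0.819·31.2·1.85))
V_stall = √4192 = 64.7 m/s

V_stall = 64.7 m/s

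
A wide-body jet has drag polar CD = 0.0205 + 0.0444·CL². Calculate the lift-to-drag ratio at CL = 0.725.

L/D = 16.5

CD = 0.0205 + 0.0444 × 0.725² = 0.04384
L/D = CL/CD = 0.725 / 0.04384 = 16.5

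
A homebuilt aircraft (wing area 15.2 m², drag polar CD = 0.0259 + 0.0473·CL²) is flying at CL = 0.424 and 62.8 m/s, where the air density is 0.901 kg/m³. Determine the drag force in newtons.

CD = 0.0259 + 0.0473 × 0.424² = 0.0344
D = ½ρv²S·CD = ½ × 0.901 × 62.8² × 15.2 × 0.0344 = 929 N

D = 929 N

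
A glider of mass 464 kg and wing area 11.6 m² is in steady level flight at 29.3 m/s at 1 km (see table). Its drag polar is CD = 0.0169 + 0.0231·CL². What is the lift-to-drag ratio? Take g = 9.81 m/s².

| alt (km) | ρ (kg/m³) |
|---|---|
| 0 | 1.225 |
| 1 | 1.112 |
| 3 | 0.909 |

L/D = 25.3

At 1 km, from the table: ρ = 1.112 kg/m³.
Level flight ⇒ L = W = m·g = 464 × 9.81 = 4551.8 N.
q = ½ρv² = ½ × 1.112 × 29.3² = 477.3 Pa.
Required CL = L/(qS) = 4551.8/(477.3·11.6) = 0.8221.
CD = 0.0169 + 0.0231 × 0.8221² = 0.03251.
L/D = CL/CD = 0.8221 / 0.03251 = 25.3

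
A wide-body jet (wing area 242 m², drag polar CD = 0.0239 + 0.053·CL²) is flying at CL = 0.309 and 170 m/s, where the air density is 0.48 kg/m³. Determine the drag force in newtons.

CD = 0.0239 + 0.053 × 0.309² = 0.02896
D = ½ρv²S·CD = ½ × 0.48 × 170² × 242 × 0.02896 = 48600 N

D = 48600 N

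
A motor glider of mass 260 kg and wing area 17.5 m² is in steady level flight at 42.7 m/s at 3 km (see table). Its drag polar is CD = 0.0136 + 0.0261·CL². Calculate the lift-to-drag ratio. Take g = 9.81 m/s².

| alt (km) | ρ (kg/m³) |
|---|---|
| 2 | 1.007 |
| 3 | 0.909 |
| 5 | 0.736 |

L/D = 12.2

At 3 km, from the table: ρ = 0.909 kg/m³.
Weight W = mg = 260 × 9.81 = 2550.6 N; in level flight L = W.
q = ½ρv² = ½ × 0.909 × 42.7² = 828.7 Pa.
CL = W/(q·S) = 2550.6 / (828.7 × 17.5) = 0.1759.
CD = 0.0136 + 0.0261 × 0.1759² = 0.01441.
L/D = CL/CD = 0.1759 / 0.01441 = 12.2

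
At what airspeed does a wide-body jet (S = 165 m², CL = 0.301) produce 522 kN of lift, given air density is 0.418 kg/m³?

v = 224 m/s

L = ½ρv²S·CL ⇒ v = √(2L/(ρ·S·CL))
v = √(2 × 5.22×10^5 / (0.418 × 165 × 0.301)) = √50290 = 224 m/s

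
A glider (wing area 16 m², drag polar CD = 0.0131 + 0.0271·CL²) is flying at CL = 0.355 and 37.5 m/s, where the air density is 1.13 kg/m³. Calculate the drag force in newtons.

D = 210 N

CD = 0.0131 + 0.0271 × 0.355² = 0.01652
D = ½ρv²S·CD = ½ × 1.13 × 37.5² × 16 × 0.01652 = 210 N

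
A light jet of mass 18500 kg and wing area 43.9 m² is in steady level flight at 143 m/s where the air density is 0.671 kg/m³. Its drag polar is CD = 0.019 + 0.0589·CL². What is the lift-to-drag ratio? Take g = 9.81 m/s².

Weight W = mg = 18500 × 9.81 = 1.8148×10^5 N; in level flight L = W.
Dynamic pressure q = 0.5 × 0.671 × 143² = 6861 Pa.
CL = 2W/(ρv²S) = 2×1.8148×10^5/(0.671×143²×43.9) = 0.6026.
CD = 0.019 + 0.0589 × 0.6026² = 0.04039.
L/D = CL/CD = 0.6026 / 0.04039 = 14.9

L/D = 14.9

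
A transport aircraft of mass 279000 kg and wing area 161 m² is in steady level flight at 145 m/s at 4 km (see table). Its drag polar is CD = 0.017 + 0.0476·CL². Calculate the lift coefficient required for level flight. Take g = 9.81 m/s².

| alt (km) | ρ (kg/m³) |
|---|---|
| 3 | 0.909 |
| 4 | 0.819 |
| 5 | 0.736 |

CL = 1.97

At 4 km, from the table: ρ = 0.819 kg/m³.
Level flight ⇒ L = W = m·g = 279000 × 9.81 = 2.737×10^6 N.
q = ½ρv² = ½ × 0.819 × 145² = 8610 Pa.
CL = 2W/(ρv²S) = 2×2.737×10^6/(0.819×145²×161) = 1.975.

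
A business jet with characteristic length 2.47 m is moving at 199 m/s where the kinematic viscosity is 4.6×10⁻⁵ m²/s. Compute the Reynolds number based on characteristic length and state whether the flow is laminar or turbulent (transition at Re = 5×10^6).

Re = 1.07×10^7 (turbulent)

Re = v·c/ν = 199 × 2.47 / (4.6×10⁻⁵) = 1.07×10^7
Since 1.07×10^7 > 5×10^6, the flow is turbulent.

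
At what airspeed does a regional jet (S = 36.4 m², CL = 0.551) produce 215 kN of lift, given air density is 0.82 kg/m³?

L = ½ρv²S·CL ⇒ v = √(2L/(ρ·S·CL))
v = √(2 × 2.15×10^5 / (0.82 × 36.4 × 0.551)) = √26150 = 162 m/s

v = 162 m/s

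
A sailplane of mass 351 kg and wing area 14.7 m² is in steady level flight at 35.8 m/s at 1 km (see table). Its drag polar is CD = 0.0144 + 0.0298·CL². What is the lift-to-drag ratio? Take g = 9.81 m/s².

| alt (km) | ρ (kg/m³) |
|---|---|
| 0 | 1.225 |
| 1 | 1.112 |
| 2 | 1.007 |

At 1 km, from the table: ρ = 1.112 kg/m³.
Weight W = mg = 351 × 9.81 = 3443.3 N; in level flight L = W.
q = ½ρv² = ½ × 1.112 × 35.8² = 712.6 Pa.
Required CL = L/(qS) = 3443.3/(712.6·14.7) = 0.3287.
CD = 0.0144 + 0.0298 × 0.3287² = 0.01762.
L/D = CL/CD = 0.3287 / 0.01762 = 18.7

L/D = 18.7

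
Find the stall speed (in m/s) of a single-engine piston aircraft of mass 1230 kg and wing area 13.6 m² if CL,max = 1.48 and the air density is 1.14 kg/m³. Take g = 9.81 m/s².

V_stall = 32.4 m/s

At stall, lift equals weight: L = W = m·g = 1230 × 9.81 = 12070 N.
From L = ½ρV²S·CL,max = W: V_stall = √(2W/(ρSCL,max)) = √(2·12070/(1.14·13.6·1.48))
V_stall = √1052 = 32.4 m/s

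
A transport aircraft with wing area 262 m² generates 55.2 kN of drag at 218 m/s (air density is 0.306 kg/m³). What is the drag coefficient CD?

From D = ½ρv²S·CD, rearranging gives CD = 2D/(ρv²S).
CD = 2 × 55200 / (0.306 × 218² × 262) = 0.029

CD = 0.029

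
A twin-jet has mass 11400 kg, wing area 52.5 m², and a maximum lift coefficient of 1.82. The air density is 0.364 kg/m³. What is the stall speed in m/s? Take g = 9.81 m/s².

Stall occurs when L = W at CL,max. W = mg = 11400 × 9.81 = 1.118×10^5 N.
V_stall = √(2W/(ρ·S·CL,max)) = √(2 × 1.118×10^5 / (0.364 × 52.5 × 1.82))
V_stall = √6431 = 80.2 m/s

V_stall = 80.2 m/s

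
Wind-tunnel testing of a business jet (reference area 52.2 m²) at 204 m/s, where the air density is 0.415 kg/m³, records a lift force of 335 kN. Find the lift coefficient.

From L = ½ρv²S·CL, rearranging gives CL = 2L/(ρv²S).
CL = 2 × 3.35×10^5 / (0.415 × 204² × 52.2) = 0.743

CL = 0.743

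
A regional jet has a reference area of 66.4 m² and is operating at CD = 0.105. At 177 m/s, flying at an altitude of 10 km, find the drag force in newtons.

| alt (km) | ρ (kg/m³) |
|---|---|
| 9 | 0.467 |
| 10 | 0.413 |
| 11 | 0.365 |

At 10 km, from the table: ρ = 0.413 kg/m³.
Dynamic pressure q = ½ρv² = ½ × 0.413 × 177² = 6469 Pa.
D = q·S·CD = 6469 × 66.4 × 0.105 = 45100 N ≈ 45.1 kN

D = 45100 N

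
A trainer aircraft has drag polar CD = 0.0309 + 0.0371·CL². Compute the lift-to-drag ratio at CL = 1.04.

CD = 0.0309 + 0.0371 × 1.04² = 0.07103
L/D = CL/CD = 1.04 / 0.07103 = 14.6

L/D = 14.6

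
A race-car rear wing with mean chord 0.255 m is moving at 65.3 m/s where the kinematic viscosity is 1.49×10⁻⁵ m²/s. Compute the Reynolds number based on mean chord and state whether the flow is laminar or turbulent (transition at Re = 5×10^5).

Re = 1.12×10^6 (turbulent)

Re = v·c/ν = 65.3 × 0.255 / (1.49×10⁻⁵) = 1.12×10^6
Since 1.12×10^6 > 5×10^5, the flow is turbulent.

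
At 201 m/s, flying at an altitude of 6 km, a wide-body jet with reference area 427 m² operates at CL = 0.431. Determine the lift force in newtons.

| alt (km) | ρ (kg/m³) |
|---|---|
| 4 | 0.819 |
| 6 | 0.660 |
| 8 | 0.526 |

At 6 km, from the table: ρ = 0.660 kg/m³.
Dynamic pressure q = ½ρv² = ½ × 0.66 × 201² = 13330 Pa.
L = q·S·CL = 13330 × 427 × 0.431 = 2.45×10^6 N ≈ 2450 kN

L = 2.45×10^6 N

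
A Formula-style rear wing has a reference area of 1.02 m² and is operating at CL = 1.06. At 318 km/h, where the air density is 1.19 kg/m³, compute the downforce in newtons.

Convert speed: v = 318 km/h ÷ 3.6 = 88.33 m/s.
L = ½ρv²S·CL = ½ × 1.19 × 88.33² × 1.02 × 1.06 = 5020 N ≈ 5.02 kN

L = 5020 N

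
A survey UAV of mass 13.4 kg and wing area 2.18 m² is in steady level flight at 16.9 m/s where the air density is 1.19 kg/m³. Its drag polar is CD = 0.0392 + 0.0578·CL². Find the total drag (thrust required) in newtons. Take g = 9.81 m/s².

Level flight ⇒ L = W = m·g = 13.4 × 9.81 = 131.45 N.
Dynamic pressure q = 0.5 × 1.19 × 16.9² = 169.9 Pa.
CL = 2W/(ρv²S) = 2×131.45/(1.19×16.9²×2.18) = 0.3548.
CD = 0.0392 + 0.0578 × 0.3548² = 0.04648.
D = q·S·CD = 169.9 × 2.18 × 0.04648 = 17.22 N

D = 17.2 N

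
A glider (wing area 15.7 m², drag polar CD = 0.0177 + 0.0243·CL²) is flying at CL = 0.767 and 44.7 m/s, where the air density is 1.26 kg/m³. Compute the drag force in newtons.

D = 632 N

CD = 0.0177 + 0.0243 × 0.767² = 0.032
D = ½ρv²S·CD = ½ × 1.26 × 44.7² × 15.7 × 0.032 = 632 N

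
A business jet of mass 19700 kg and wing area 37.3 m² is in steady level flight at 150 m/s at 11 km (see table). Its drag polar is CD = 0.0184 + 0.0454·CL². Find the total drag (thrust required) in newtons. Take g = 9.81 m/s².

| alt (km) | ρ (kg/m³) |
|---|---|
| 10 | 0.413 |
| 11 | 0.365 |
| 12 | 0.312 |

At 11 km, from the table: ρ = 0.365 kg/m³.
In steady level flight, lift balances weight: W = mg = 19700 × 9.81 = 1.9326×10^5 N.
Dynamic pressure q = 0.5 × 0.365 × 150² = 4106 Pa.
Required CL = L/(qS) = 1.9326×10^5/(4106·37.3) = 1.262.
CD = 0.0184 + 0.0454 × 1.262² = 0.09068.
D = q·S·CD = 4106 × 37.3 × 0.09068 = 13890 N

D = 13900 N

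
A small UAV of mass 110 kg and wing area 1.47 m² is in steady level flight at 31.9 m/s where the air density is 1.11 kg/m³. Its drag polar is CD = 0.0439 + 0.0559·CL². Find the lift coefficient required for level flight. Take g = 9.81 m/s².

CL = 1.3

Level flight ⇒ L = W = m·g = 110 × 9.81 = 1079.1 N.
Dynamic pressure q = 0.5 × 1.11 × 31.9² = 564.8 Pa.
CL = 2W/(ρv²S) = 2×1079.1/(1.11×31.9²×1.47) = 1.3.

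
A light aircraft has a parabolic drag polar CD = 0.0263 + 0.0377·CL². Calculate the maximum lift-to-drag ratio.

For CD = CD0 + K·CL², (L/D)max occurs at CL* = √(CD0/K) and equals 1/(2√(K·CD0)).
(L/D)max = 1/(2√(0.0377 × 0.0263)) = 1/(2 × 0.03149) = 15.9

(L/D)max = 15.9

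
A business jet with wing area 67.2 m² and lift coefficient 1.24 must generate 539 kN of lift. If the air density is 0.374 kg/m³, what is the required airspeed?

v = 186 m/s

L = ½ρv²S·CL ⇒ v = √(2L/(ρ·S·CL))
v = √(2 × 5.39×10^5 / (0.374 × 67.2 × 1.24)) = √34590 = 186 m/s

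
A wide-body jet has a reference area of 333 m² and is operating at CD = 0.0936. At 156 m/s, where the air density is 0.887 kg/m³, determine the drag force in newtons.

D = 3.36×10^5 N

Dynamic pressure q = ½ρv² = ½ × 0.887 × 156² = 10790 Pa.
D = q·S·CD = 10790 × 333 × 0.0936 = 3.36×10^5 N ≈ 336 kN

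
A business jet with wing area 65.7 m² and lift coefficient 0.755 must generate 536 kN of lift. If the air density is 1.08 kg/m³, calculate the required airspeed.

v = 141 m/s

L = ½ρv²S·CL ⇒ v = √(2L/(ρ·S·CL))
v = √(2 × 5.36×10^5 / (1.08 × 65.7 × 0.755)) = √20010 = 141 m/s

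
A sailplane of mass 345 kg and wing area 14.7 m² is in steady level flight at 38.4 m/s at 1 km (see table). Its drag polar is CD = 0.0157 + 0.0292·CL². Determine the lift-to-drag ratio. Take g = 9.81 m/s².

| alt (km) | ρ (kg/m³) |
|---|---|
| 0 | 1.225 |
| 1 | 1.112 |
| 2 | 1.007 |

L/D = 15.6

At 1 km, from the table: ρ = 1.112 kg/m³.
In steady level flight, lift balances weight: W = mg = 345 × 9.81 = 3384.5 N.
Dynamic pressure q = 0.5 × 1.112 × 38.4² = 819.9 Pa.
Required CL = L/(qS) = 3384.5/(819.9·14.7) = 0.2808.
CD = 0.0157 + 0.0292 × 0.2808² = 0.018.
L/D = CL/CD = 0.2808 / 0.018 = 15.6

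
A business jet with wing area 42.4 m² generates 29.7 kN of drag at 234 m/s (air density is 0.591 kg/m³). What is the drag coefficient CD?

CD = 0.0433

From D = ½ρv²S·CD, rearranging gives CD = 2D/(ρv²S).
CD = 2 × 29700 / (0.591 × 234² × 42.4) = 0.0433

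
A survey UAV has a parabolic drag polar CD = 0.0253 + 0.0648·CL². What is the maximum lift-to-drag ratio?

For CD = CD0 + K·CL², (L/D)max occurs at CL* = √(CD0/K) and equals 1/(2√(K·CD0)).
(L/D)max = 1/(2√(0.0648 × 0.0253)) = 1/(2 × 0.04049) = 12.3

(L/D)max = 12.3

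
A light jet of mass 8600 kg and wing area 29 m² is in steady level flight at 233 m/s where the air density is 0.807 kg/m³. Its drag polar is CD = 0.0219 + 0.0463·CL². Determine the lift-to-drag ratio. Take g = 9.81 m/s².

L/D = 5.85

Level flight ⇒ L = W = m·g = 8600 × 9.81 = 84366 N.
Dynamic pressure q = 0.5 × 0.807 × 233² = 21910 Pa.
CL = 2W/(ρv²S) = 2×84366/(0.807×233²×29) = 0.1328.
CD = 0.0219 + 0.0463 × 0.1328² = 0.02272.
L/D = CL/CD = 0.1328 / 0.02272 = 5.85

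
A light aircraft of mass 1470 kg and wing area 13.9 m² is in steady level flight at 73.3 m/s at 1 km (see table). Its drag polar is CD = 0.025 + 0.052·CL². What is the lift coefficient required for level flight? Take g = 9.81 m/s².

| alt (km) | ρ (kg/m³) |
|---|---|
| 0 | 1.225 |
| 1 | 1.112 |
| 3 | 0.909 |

CL = 0.347

At 1 km, from the table: ρ = 1.112 kg/m³.
Weight W = mg = 1470 × 9.81 = 14421 N; in level flight L = W.
q = ½ρv² = ½ × 1.112 × 73.3² = 2987 Pa.
CL = W/(q·S) = 14421 / (2987 × 13.9) = 0.3473.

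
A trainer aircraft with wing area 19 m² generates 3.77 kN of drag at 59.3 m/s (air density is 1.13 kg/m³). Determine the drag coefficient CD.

CD = 0.0999

From D = ½ρv²S·CD, rearranging gives CD = 2D/(ρv²S).
CD = 2 × 3770 / (1.13 × 59.3² × 19) = 0.0999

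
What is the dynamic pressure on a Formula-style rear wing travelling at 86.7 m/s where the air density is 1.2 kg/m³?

q = ½ρv² = ½ × 1.2 × 86.7² = 4510 Pa

q = 4510 Pa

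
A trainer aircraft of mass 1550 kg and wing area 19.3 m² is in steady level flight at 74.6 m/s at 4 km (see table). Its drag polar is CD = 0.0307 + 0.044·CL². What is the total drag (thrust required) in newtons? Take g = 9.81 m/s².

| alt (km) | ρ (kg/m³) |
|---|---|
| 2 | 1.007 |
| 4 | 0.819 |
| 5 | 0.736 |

D = 1580 N

At 4 km, from the table: ρ = 0.819 kg/m³.
Weight W = mg = 1550 × 9.81 = 15206 N; in level flight L = W.
Dynamic pressure q = 0.5 × 0.819 × 74.6² = 2279 Pa.
Required CL = L/(qS) = 15206/(2279·19.3) = 0.3457.
CD = 0.0307 + 0.044 × 0.3457² = 0.03596.
D = q·S·CD = 2279 × 19.3 × 0.03596 = 1582 N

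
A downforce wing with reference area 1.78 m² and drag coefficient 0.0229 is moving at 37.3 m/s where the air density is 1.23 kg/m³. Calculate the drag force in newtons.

D = 34.9 N

Dynamic pressure q = ½ρv² = ½ × 1.23 × 37.3² = 855.6 Pa.
D = q·S·CD = 855.6 × 1.78 × 0.0229 = 34.9 N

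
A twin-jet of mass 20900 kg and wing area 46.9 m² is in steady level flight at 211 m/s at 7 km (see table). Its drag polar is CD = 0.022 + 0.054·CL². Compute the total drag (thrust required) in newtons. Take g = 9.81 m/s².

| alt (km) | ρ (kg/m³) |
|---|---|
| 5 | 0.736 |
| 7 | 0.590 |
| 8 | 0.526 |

At 7 km, from the table: ρ = 0.590 kg/m³.
Level flight ⇒ L = W = m·g = 20900 × 9.81 = 2.0503×10^5 N.
q = ½ρv² = ½ × 0.59 × 211² = 13130 Pa.
CL = 2W/(ρv²S) = 2×2.0503×10^5/(0.59×211²×46.9) = 0.3329.
CD = 0.022 + 0.054 × 0.3329² = 0.02798.
D = q·S·CD = 13130 × 46.9 × 0.02798 = 17240 N

D = 17200 N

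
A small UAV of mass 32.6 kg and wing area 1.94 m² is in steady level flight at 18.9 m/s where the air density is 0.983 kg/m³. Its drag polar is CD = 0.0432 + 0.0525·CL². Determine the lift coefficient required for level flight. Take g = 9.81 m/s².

In steady level flight, lift balances weight: W = mg = 32.6 × 9.81 = 319.81 N.
q = ½ρv² = ½ × 0.983 × 18.9² = 175.6 Pa.
CL = W/(q·S) = 319.81 / (175.6 × 1.94) = 0.9389.

CL = 0.939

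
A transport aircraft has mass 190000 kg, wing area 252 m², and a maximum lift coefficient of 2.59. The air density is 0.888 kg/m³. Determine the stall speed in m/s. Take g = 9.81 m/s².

Stall occurs when L = W at CL,max. W = mg = 190000 × 9.81 = 1.864×10^6 N.
From L = ½ρV²S·CL,max = W: V_stall = √(2W/(ρSCL,max)) = √(2·1.864×10^6/(0.888·252·2.59))
V_stall = √6432 = 80.2 m/s

V_stall = 80.2 m/s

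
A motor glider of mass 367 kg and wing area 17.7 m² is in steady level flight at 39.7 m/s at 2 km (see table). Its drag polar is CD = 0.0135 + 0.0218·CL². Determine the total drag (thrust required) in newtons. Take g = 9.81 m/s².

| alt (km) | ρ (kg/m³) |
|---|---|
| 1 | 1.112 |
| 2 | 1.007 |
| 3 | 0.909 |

D = 210 N

At 2 km, from the table: ρ = 1.007 kg/m³.
Level flight ⇒ L = W = m·g = 367 × 9.81 = 3600.3 N.
q = ½ρv² = ½ × 1.007 × 39.7² = 793.6 Pa.
CL = 2W/(ρv²S) = 2×3600.3/(1.007×39.7²×17.7) = 0.2563.
CD = 0.0135 + 0.0218 × 0.2563² = 0.01493.
D = q·S·CD = 793.6 × 17.7 × 0.01493 = 209.7 N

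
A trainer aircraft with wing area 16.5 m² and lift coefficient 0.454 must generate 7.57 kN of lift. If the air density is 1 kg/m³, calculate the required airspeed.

v = 45 m/s

L = ½ρv²S·CL ⇒ v = √(2L/(ρ·S·CL))
v = √(2 × 7570 / (1 × 16.5 × 0.454)) = √2021 = 45 m/s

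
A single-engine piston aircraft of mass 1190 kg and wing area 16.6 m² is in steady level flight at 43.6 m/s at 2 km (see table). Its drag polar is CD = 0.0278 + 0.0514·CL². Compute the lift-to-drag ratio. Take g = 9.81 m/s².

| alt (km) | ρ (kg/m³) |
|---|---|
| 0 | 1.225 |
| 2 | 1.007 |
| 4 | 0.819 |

L/D = 13.2

At 2 km, from the table: ρ = 1.007 kg/m³.
In steady level flight, lift balances weight: W = mg = 1190 × 9.81 = 11674 N.
Dynamic pressure q = 0.5 × 1.007 × 43.6² = 957.1 Pa.
CL = 2W/(ρv²S) = 2×11674/(1.007×43.6²×16.6) = 0.7347.
CD = 0.0278 + 0.0514 × 0.7347² = 0.05555.
L/D = CL/CD = 0.7347 / 0.05555 = 13.2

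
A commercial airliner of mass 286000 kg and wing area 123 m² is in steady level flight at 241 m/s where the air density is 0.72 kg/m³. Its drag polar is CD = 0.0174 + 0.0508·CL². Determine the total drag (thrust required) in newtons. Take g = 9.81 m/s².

D = 2×10^5 N

In steady level flight, lift balances weight: W = mg = 286000 × 9.81 = 2.8057×10^6 N.
Dynamic pressure q = 0.5 × 0.72 × 241² = 20910 Pa.
Required CL = L/(qS) = 2.8057×10^6/(20910·123) = 1.091.
CD = 0.0174 + 0.0508 × 1.091² = 0.07786.
D = q·S·CD = 20910 × 123 × 0.07786 = 2.002×10^5 N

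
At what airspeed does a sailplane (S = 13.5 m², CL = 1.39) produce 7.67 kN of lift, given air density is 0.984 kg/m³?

L = ½ρv²S·CL ⇒ v = √(2L/(ρ·S·CL))
v = √(2 × 7670 / (0.984 × 13.5 × 1.39)) = √830.8 = 28.8 m/s

v = 28.8 m/s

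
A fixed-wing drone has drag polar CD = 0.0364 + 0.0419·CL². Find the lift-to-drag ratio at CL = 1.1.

CD = 0.0364 + 0.0419 × 1.1² = 0.0871
L/D = CL/CD = 1.1 / 0.0871 = 12.6

L/D = 12.6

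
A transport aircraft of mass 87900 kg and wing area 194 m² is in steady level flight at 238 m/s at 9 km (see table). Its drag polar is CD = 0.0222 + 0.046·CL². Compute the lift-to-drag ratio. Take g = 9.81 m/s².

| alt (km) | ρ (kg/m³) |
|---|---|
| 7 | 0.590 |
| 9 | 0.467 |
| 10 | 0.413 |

L/D = 12.3

At 9 km, from the table: ρ = 0.467 kg/m³.
Level flight ⇒ L = W = m·g = 87900 × 9.81 = 8.623×10^5 N.
Dynamic pressure q = 0.5 × 0.467 × 238² = 13230 Pa.
Required CL = L/(qS) = 8.623×10^5/(13230·194) = 0.3361.
CD = 0.0222 + 0.046 × 0.3361² = 0.0274.
L/D = CL/CD = 0.3361 / 0.0274 = 12.3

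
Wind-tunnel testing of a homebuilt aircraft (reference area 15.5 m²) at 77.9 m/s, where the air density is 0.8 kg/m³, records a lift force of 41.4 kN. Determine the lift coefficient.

From L = ½ρv²S·CL, rearranging gives CL = 2L/(ρv²S).
CL = 2 × 41400 / (0.8 × 77.9² × 15.5) = 1.1

CL = 1.1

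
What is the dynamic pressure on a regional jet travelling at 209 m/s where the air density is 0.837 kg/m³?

q = ½ρv² = ½ × 0.837 × 209² = 18300 Pa

q = 18300 Pa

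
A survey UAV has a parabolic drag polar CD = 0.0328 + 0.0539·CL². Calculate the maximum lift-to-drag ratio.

(L/D)max = 11.9

For CD = CD0 + K·CL², (L/D)max occurs at CL* = √(CD0/K) and equals 1/(2√(K·CD0)).
(L/D)max = 1/(2√(0.0539 × 0.0328)) = 1/(2 × 0.04205) = 11.9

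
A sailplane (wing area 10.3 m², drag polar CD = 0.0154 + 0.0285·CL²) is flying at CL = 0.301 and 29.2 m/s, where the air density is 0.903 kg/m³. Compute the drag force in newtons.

D = 71.3 N

CD = 0.0154 + 0.0285 × 0.301² = 0.01798
D = ½ρv²S·CD = ½ × 0.903 × 29.2² × 10.3 × 0.01798 = 71.3 N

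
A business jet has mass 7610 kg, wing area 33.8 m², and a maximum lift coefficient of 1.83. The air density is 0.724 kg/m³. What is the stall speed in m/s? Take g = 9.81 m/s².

V_stall = 57.7 m/s

Stall occurs when L = W at CL,max. W = mg = 7610 × 9.81 = 74650 N.
V_stall = √(2W/(ρ·S·CL,max)) = √(2 × 74650 / (0.724 × 33.8 × 1.83))
V_stall = √3334 = 57.7 m/s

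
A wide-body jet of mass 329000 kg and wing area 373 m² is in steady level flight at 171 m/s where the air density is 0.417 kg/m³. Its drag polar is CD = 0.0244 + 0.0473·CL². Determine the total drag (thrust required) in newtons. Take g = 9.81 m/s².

Level flight ⇒ L = W = m·g = 329000 × 9.81 = 3.2275×10^6 N.
q = ½ρv² = ½ × 0.417 × 171² = 6097 Pa.
CL = 2W/(ρv²S) = 2×3.2275×10^6/(0.417×171²×373) = 1.419.
CD = 0.0244 + 0.0473 × 1.419² = 0.1197.
D = q·S·CD = 6097 × 373 × 0.1197 = 2.722×10^5 N

D = 2.72×10^5 N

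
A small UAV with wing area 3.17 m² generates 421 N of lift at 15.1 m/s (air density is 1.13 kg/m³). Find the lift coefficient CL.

From L = ½ρv²S·CL, rearranging gives CL = 2L/(ρv²S).
CL = 2 × 421 / (1.13 × 15.1² × 3.17) = 1.03

CL = 1.03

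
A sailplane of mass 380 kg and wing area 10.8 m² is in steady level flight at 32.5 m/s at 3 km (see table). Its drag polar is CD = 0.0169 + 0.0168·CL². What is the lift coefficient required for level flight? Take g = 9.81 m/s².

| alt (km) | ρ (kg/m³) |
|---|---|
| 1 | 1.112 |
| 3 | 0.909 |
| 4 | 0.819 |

CL = 0.719

At 3 km, from the table: ρ = 0.909 kg/m³.
In steady level flight, lift balances weight: W = mg = 380 × 9.81 = 3727.8 N.
Dynamic pressure q = 0.5 × 0.909 × 32.5² = 480.1 Pa.
Required CL = L/(qS) = 3727.8/(480.1·10.8) = 0.719.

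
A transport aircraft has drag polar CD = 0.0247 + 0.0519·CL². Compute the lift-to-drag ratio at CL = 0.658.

CD = 0.0247 + 0.0519 × 0.658² = 0.04717
L/D = CL/CD = 0.658 / 0.04717 = 13.9

L/D = 13.9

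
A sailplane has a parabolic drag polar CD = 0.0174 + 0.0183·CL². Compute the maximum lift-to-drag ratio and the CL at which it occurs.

(L/D)max = 28, at CL = 0.975

For CD = CD0 + K·CL², (L/D)max occurs at CL* = √(CD0/K) and equals 1/(2√(K·CD0)).
(L/D)max = 1/(2√(0.0183 × 0.0174)) = 1/(2 × 0.01784) = 28
CL* = √(0.0174/0.0183) = 0.975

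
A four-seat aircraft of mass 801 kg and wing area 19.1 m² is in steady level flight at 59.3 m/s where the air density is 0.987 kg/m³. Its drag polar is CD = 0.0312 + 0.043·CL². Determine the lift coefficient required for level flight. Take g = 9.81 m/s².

CL = 0.237

Weight W = mg = 801 × 9.81 = 7857.8 N; in level flight L = W.
q = ½ρv² = ½ × 0.987 × 59.3² = 1735 Pa.
CL = 2W/(ρv²S) = 2×7857.8/(0.987×59.3²×19.1) = 0.2371.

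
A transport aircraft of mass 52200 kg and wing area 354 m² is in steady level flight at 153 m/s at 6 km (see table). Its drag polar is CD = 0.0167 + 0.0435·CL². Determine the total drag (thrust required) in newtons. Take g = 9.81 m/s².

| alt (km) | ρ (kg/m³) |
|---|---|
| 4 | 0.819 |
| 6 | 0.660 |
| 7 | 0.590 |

At 6 km, from the table: ρ = 0.660 kg/m³.
Level flight ⇒ L = W = m·g = 52200 × 9.81 = 5.1208×10^5 N.
Dynamic pressure q = 0.5 × 0.66 × 153² = 7725 Pa.
Required CL = L/(qS) = 5.1208×10^5/(7725·354) = 0.1873.
CD = 0.0167 + 0.0435 × 0.1873² = 0.01823.
D = q·S·CD = 7725 × 354 × 0.01823 = 49840 N

D = 49800 N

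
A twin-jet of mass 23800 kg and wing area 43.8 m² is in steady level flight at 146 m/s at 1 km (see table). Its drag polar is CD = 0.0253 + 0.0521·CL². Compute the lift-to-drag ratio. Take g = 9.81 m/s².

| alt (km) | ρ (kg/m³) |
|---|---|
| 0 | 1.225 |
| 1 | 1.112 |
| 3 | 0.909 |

L/D = 12.5

At 1 km, from the table: ρ = 1.112 kg/m³.
In steady level flight, lift balances weight: W = mg = 23800 × 9.81 = 2.3348×10^5 N.
Dynamic pressure q = 0.5 × 1.112 × 146² = 11850 Pa.
Required CL = L/(qS) = 2.3348×10^5/(11850·43.8) = 0.4498.
CD = 0.0253 + 0.0521 × 0.4498² = 0.03584.
L/D = CL/CD = 0.4498 / 0.03584 = 12.5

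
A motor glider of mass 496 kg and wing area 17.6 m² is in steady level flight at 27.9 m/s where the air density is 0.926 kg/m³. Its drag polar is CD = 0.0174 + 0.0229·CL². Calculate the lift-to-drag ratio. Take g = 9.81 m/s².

L/D = 24.8

Weight W = mg = 496 × 9.81 = 4865.8 N; in level flight L = W.
Dynamic pressure q = 0.5 × 0.926 × 27.9² = 360.4 Pa.
CL = 2W/(ρv²S) = 2×4865.8/(0.926×27.9²×17.6) = 0.7671.
CD = 0.0174 + 0.0229 × 0.7671² = 0.03088.
L/D = CL/CD = 0.7671 / 0.03088 = 24.8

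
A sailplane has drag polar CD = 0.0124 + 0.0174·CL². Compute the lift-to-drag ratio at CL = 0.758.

CD = 0.0124 + 0.0174 × 0.758² = 0.0224
L/D = CL/CD = 0.758 / 0.0224 = 33.8

L/D = 33.8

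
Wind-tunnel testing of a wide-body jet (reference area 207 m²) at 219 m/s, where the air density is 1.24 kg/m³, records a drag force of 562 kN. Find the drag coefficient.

CD = 0.0913

From D = ½ρv²S·CD, rearranging gives CD = 2D/(ρv²S).
CD = 2 × 5.62×10^5 / (1.24 × 219² × 207) = 0.0913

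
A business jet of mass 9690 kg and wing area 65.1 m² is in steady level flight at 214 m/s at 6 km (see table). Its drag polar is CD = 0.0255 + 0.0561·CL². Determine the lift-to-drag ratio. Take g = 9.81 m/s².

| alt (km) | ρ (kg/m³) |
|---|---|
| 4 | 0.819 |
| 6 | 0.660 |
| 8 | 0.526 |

At 6 km, from the table: ρ = 0.660 kg/m³.
Weight W = mg = 9690 × 9.81 = 95059 N; in level flight L = W.
q = ½ρv² = ½ × 0.66 × 214² = 15110 Pa.
CL = 2W/(ρv²S) = 2×95059/(0.66×214²×65.1) = 0.09662.
CD = 0.0255 + 0.0561 × 0.09662² = 0.02602.
L/D = CL/CD = 0.09662 / 0.02602 = 3.71

L/D = 3.71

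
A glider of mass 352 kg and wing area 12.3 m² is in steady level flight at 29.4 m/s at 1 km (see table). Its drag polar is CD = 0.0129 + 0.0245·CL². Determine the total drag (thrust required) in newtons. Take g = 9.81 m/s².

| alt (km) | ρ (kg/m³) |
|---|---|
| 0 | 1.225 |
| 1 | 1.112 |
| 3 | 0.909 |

At 1 km, from the table: ρ = 1.112 kg/m³.
Level flight ⇒ L = W = m·g = 352 × 9.81 = 3453.1 N.
Dynamic pressure q = 0.5 × 1.112 × 29.4² = 480.6 Pa.
CL = W/(q·S) = 3453.1 / (480.6 × 12.3) = 0.5842.
CD = 0.0129 + 0.0245 × 0.5842² = 0.02126.
D = q·S·CD = 480.6 × 12.3 × 0.02126 = 125.7 N

D = 126 N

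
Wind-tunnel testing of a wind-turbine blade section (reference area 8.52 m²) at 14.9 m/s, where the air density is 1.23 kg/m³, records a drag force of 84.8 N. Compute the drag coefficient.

CD = 0.0729

From D = ½ρv²S·CD, rearranging gives CD = 2D/(ρv²S).
CD = 2 × 84.8 / (1.23 × 14.9² × 8.52) = 0.0729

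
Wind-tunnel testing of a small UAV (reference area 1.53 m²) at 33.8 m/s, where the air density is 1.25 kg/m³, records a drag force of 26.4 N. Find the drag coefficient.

From D = ½ρv²S·CD, rearranging gives CD = 2D/(ρv²S).
CD = 2 × 26.4 / (1.25 × 33.8² × 1.53) = 0.0242

CD = 0.0242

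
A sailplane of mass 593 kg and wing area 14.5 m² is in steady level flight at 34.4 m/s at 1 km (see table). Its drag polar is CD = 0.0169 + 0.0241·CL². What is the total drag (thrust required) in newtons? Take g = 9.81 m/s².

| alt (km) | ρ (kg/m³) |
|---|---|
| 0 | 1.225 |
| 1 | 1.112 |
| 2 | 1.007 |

D = 247 N

At 1 km, from the table: ρ = 1.112 kg/m³.
Weight W = mg = 593 × 9.81 = 5817.3 N; in level flight L = W.
Dynamic pressure q = 0.5 × 1.112 × 34.4² = 657.9 Pa.
CL = 2W/(ρv²S) = 2×5817.3/(1.112×34.4²×14.5) = 0.6098.
CD = 0.0169 + 0.0241 × 0.6098² = 0.02586.
D = q·S·CD = 657.9 × 14.5 × 0.02586 = 246.7 N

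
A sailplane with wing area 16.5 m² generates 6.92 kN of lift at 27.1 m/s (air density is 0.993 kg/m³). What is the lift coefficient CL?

CL = 1.15

From L = ½ρv²S·CL, rearranging gives CL = 2L/(ρv²S).
CL = 2 × 6920 / (0.993 × 27.1² × 16.5) = 1.15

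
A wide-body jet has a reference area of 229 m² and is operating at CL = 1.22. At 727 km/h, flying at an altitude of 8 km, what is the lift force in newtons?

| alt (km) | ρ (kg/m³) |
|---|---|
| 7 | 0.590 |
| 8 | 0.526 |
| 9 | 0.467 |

At 8 km, from the table: ρ = 0.526 kg/m³.
Convert speed: v = 727 km/h ÷ 3.6 = 201.9 m/s.
Dynamic pressure q = ½ρv² = ½ × 0.526 × 201.9² = 10730 Pa.
L = q·S·CL = 10730 × 229 × 1.22 = 3×10^6 N ≈ 3000 kN

L = 3×10^6 N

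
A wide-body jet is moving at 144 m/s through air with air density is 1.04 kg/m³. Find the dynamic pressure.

q = 10800 Pa

q = ½ρv² = ½ × 1.04 × 144² = 10800 Pa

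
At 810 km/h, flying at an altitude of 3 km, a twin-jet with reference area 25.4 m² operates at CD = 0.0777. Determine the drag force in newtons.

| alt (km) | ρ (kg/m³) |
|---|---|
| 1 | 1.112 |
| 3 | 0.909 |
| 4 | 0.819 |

D = 45400 N

At 3 km, from the table: ρ = 0.909 kg/m³.
Convert speed: v = 810 km/h ÷ 3.6 = 225 m/s.
Dynamic pressure q = ½ρv² = ½ × 0.909 × 225² = 23010 Pa.
D = q·S·CD = 23010 × 25.4 × 0.0777 = 45400 N ≈ 45.4 kN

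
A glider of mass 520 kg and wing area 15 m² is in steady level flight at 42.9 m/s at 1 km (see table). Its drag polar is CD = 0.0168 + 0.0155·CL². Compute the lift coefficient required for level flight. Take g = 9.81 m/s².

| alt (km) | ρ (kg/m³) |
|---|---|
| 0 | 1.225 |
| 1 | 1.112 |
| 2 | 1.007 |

At 1 km, from the table: ρ = 1.112 kg/m³.
Level flight ⇒ L = W = m·g = 520 × 9.81 = 5101.2 N.
q = ½ρv² = ½ × 1.112 × 42.9² = 1023 Pa.
CL = W/(q·S) = 5101.2 / (1023 × 15) = 0.3323.

CL = 0.332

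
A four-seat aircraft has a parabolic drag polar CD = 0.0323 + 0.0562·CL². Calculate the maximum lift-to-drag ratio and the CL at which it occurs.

For CD = CD0 + K·CL², (L/D)max occurs at CL* = √(CD0/K) and equals 1/(2√(K·CD0)).
(L/D)max = 1/(2√(0.0562 × 0.0323)) = 1/(2 × 0.04261) = 11.7
CL* = √(0.0323/0.0562) = 0.758

(L/D)max = 11.7, at CL = 0.758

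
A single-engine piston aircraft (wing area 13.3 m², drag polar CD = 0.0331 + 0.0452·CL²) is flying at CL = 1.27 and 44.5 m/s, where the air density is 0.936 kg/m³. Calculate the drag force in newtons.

CD = 0.0331 + 0.0452 × 1.27² = 0.106
D = ½ρv²S·CD = ½ × 0.936 × 44.5² × 13.3 × 0.106 = 1310 N

D = 1310 N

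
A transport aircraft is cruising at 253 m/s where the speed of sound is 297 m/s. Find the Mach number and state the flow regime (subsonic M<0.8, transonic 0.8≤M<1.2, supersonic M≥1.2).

M = v/a = 253 / 297 = 0.852
M = 0.852 → transonic.

M = 0.852 (transonic)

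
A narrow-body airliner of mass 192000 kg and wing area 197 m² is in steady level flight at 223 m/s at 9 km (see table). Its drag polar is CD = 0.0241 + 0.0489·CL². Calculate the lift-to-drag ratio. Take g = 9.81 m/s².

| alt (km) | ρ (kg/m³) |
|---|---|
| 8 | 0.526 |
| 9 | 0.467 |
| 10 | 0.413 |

At 9 km, from the table: ρ = 0.467 kg/m³.
Weight W = mg = 192000 × 9.81 = 1.8835×10^6 N; in level flight L = W.
q = ½ρv² = ½ × 0.467 × 223² = 11610 Pa.
CL = W/(q·S) = 1.8835×10^6 / (11610 × 197) = 0.8234.
CD = 0.0241 + 0.0489 × 0.8234² = 0.05725.
L/D = CL/CD = 0.8234 / 0.05725 = 14.4

L/D = 14.4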